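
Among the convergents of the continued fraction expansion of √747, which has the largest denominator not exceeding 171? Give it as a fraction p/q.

√747 = [27; 3, 54, …] (period length 2).
Convergents:
  p_0/q_0 = 27/1
  p_1/q_1 = 82/3
  p_2/q_2 = 4455/163
  p_3/q_3 = 13447/492
q_2 = 163 ≤ 171 < 492 = q_3, so the answer is 4455/163.

4455/163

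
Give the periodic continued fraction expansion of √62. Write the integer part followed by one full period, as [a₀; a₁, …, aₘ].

a₀ = ⌊√62⌋ = 7.
With m₀=0, d₀=1 and mₖ₊₁ = dₖaₖ − mₖ, dₖ₊₁ = (n − mₖ₊₁²)/dₖ, aₖ₊₁ = ⌊(a₀+mₖ₊₁)/dₖ₊₁⌋:
  k=1: m=7, d=13, a=1
  k=2: m=6, d=2, a=6
  k=3: m=6, d=13, a=1
  k=4: m=7, d=1, a=14
d=1 and a=2a₀=14 at k=4, so the next step gives (m, d) = (7, 13) again — its k=1 value — and the period has length 4.

[7; 1, 6, 1, 14]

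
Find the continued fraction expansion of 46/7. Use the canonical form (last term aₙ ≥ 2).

[6; 1, 1, 3]

46 = 6×7 + 4
7 = 1×4 + 3
4 = 1×3 + 1
3 = 3×1 + 0  (stop)
So 46/7 = [6; 1, 1, 3].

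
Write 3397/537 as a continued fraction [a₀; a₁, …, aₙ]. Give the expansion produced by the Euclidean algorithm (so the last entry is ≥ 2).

[6; 3, 14, 1, 1, 2, 2]

3397 = 6×537 + 175
537 = 3×175 + 12
175 = 14×12 + 7
12 = 1×7 + 5
7 = 1×5 + 2
5 = 2×2 + 1
2 = 2×1 + 0  (stop)
So 3397/537 = [6; 3, 14, 1, 1, 2, 2].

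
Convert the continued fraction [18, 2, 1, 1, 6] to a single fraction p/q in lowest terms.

Using pₖ = aₖpₖ₋₁ + pₖ₋₂ and qₖ = aₖqₖ₋₁ + qₖ₋₂:
  k=0: a=18, p=18, q=1
  k=1: a=2, p=37, q=2
  k=2: a=1, p=55, q=3
  k=3: a=1, p=92, q=5
  k=4: a=6, p=607, q=33

607/33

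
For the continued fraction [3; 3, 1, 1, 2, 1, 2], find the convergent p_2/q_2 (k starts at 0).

13/4

Using pₖ = aₖpₖ₋₁ + pₖ₋₂, qₖ = aₖqₖ₋₁ + qₖ₋₂ (with p₋₁=1, p₋₂=0, q₋₁=0, q₋₂=1):
  k=0: a=3, p=3, q=1
  k=1: a=3, p=10, q=3
  k=2: a=1, p=13, q=4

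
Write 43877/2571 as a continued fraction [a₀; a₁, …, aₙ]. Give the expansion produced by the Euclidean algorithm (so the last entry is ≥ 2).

43877 = 17·2571 + 170
2571 = 15·170 + 21
170 = 8·21 + 2
21 = 10·2 + 1
2 = 2·1 + 0  (stop)
So 43877/2571 = [17; 15, 8, 10, 2].

[17; 15, 8, 10, 2]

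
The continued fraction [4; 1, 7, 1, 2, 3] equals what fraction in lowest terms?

425/87

Using pₖ = aₖpₖ₋₁ + pₖ₋₂ and qₖ = aₖqₖ₋₁ + qₖ₋₂:
  k=0: a=4, p=4, q=1
  k=1: a=1, p=5, q=1
  k=2: a=7, p=39, q=8
  k=3: a=1, p=44, q=9
  k=4: a=2, p=127, q=26
  k=5: a=3, p=425, q=87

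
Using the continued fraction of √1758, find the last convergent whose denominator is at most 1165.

√1758 = [41; 1, 12, 1, 82, …] (period length 4).
Convergents:
  p_0/q_0 = 41/1
  p_1/q_1 = 42/1
  p_2/q_2 = 545/13
  p_3/q_3 = 587/14
  p_4/q_4 = 48679/1161
  p_5/q_5 = 49266/1175
q_4 = 1161 ≤ 1165 < 1175 = q_5, so the answer is 48679/1161.

48679/1161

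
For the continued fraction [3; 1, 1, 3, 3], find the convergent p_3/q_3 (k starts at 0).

Using pₖ = aₖpₖ₋₁ + pₖ₋₂, qₖ = aₖqₖ₋₁ + qₖ₋₂ (with p₋₁=1, p₋₂=0, q₋₁=0, q₋₂=1):
  k=0: a=3, p=3, q=1
  k=1: a=1, p=4, q=1
  k=2: a=1, p=7, q=2
  k=3: a=3, p=25, q=7

25/7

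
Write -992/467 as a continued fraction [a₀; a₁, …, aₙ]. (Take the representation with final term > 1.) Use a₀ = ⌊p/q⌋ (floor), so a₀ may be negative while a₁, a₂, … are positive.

-992 = -3*467 + 409
467 = 1*409 + 58
409 = 7*58 + 3
58 = 19*3 + 1
3 = 3*1 + 0  (stop)
So -992/467 = [-3; 1, 7, 19, 3].

[-3; 1, 7, 19, 3]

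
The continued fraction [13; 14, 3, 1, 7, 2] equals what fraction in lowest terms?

Fold from the inside: start with 2/1.
  7 + 1/2 = 15/2
  1 + 2/15 = 17/15
  3 + 15/17 = 66/17
  14 + 17/66 = 941/66
  13 + 66/941 = 12299/941

12299/941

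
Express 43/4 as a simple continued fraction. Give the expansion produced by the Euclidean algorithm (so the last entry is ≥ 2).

43 = 10·4 + 3
4 = 1·3 + 1
3 = 3·1 + 0  (stop)
So 43/4 = [10; 1, 3].

[10; 1, 3]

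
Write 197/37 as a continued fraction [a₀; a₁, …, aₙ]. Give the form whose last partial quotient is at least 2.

[5; 3, 12]

197 = 5*37 + 12
37 = 3*12 + 1
12 = 12*1 + 0  (stop)
So 197/37 = [5; 3, 12].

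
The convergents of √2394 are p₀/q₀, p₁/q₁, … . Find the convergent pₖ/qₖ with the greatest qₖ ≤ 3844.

67081/1371

√2394 = [48; 1, 12, 1, 96, …] (period length 4).
Convergents:
  p_0/q_0 = 48/1
  p_1/q_1 = 49/1
  p_2/q_2 = 636/13
  p_3/q_3 = 685/14
  p_4/q_4 = 66396/1357
  p_5/q_5 = 67081/1371
  p_6/q_6 = 871368/17809
q_5 = 1371 ≤ 3844 < 17809 = q_6, so the answer is 67081/1371.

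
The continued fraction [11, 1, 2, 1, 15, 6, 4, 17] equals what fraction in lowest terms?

322183/27429

Using pₖ = aₖpₖ₋₁ + pₖ₋₂ and qₖ = aₖqₖ₋₁ + qₖ₋₂:
  k=0: a=11, p=11, q=1
  k=1: a=1, p=12, q=1
  k=2: a=2, p=35, q=3
  k=3: a=1, p=47, q=4
  k=4: a=15, p=740, q=63
  k=5: a=6, p=4487, q=382
  k=6: a=4, p=18688, q=1591
  k=7: a=17, p=322183, q=27429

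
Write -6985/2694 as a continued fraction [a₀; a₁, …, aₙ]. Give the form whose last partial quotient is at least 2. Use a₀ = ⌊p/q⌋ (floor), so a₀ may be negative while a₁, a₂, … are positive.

[-3; 2, 2, 5, 6, 2, 7]

-6985 = -3×2694 + 1097
2694 = 2×1097 + 500
1097 = 2×500 + 97
500 = 5×97 + 15
97 = 6×15 + 7
15 = 2×7 + 1
7 = 7×1 + 0  (stop)
So -6985/2694 = [-3; 2, 2, 5, 6, 2, 7].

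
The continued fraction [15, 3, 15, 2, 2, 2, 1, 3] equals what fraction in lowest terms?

Fold from the inside: start with 3/1.
  1 + 1/3 = 4/3
  2 + 3/4 = 11/4
  2 + 4/11 = 26/11
  2 + 11/26 = 63/26
  15 + 26/63 = 971/63
  3 + 63/971 = 2976/971
  15 + 971/2976 = 45611/2976

45611/2976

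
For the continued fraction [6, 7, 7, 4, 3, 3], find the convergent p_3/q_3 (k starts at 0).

Using pₖ = aₖpₖ₋₁ + pₖ₋₂, qₖ = aₖqₖ₋₁ + qₖ₋₂ (with p₋₁=1, p₋₂=0, q₋₁=0, q₋₂=1):
  k=0: a=6, p=6, q=1
  k=1: a=7, p=43, q=7
  k=2: a=7, p=307, q=50
  k=3: a=4, p=1271, q=207

1271/207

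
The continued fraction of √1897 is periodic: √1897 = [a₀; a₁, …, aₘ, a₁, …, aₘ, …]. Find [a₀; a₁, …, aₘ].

[43; 1, 1, 4, 12, 4, 1, 1, 86]

a₀ = ⌊√1897⌋ = 43.
With m₀=0, d₀=1 and mₖ₊₁ = dₖaₖ − mₖ, dₖ₊₁ = (n − mₖ₊₁²)/dₖ, aₖ₊₁ = ⌊(a₀+mₖ₊₁)/dₖ₊₁⌋:
  k=1: m=43, d=48, a=1
  k=2: m=5, d=39, a=1
  k=3: m=34, d=19, a=4
  k=4: m=42, d=7, a=12
  k=5: m=42, d=19, a=4
  k=6: m=34, d=39, a=1
  k=7: m=5, d=48, a=1
  k=8: m=43, d=1, a=86
d=1 and a=2a₀=86 at k=8, so the next step gives (m, d) = (43, 48) again — its k=1 value — and the period has length 8.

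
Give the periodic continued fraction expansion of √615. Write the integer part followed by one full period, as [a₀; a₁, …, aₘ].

[24; 1, 3, 1, 48]

a₀ = ⌊√615⌋ = 24.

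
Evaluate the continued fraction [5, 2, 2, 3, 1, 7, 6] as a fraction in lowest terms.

5669/1048

Using pₖ = aₖpₖ₋₁ + pₖ₋₂ and qₖ = aₖqₖ₋₁ + qₖ₋₂:
  k=0: a=5, p=5, q=1
  k=1: a=2, p=11, q=2
  k=2: a=2, p=27, q=5
  k=3: a=3, p=92, q=17
  k=4: a=1, p=119, q=22
  k=5: a=7, p=925, q=171
  k=6: a=6, p=5669, q=1048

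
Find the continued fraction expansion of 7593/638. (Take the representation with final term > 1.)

[11; 1, 9, 7, 1, 7]

7593 = 11×638 + 575
638 = 1×575 + 63
575 = 9×63 + 8
63 = 7×8 + 7
8 = 1×7 + 1
7 = 7×1 + 0  (stop)
So 7593/638 = [11; 1, 9, 7, 1, 7].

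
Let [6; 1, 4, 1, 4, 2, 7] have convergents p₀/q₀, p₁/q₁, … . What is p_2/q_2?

34/5

Using pₖ = aₖpₖ₋₁ + pₖ₋₂, qₖ = aₖqₖ₋₁ + qₖ₋₂ (with p₋₁=1, p₋₂=0, q₋₁=0, q₋₂=1):
  k=0: a=6, p=6, q=1
  k=1: a=1, p=7, q=1
  k=2: a=4, p=34, q=5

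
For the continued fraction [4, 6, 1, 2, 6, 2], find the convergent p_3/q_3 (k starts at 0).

Using pₖ = aₖpₖ₋₁ + pₖ₋₂, qₖ = aₖqₖ₋₁ + qₖ₋₂ (with p₋₁=1, p₋₂=0, q₋₁=0, q₋₂=1):
  k=0: a=4, p=4, q=1
  k=1: a=6, p=25, q=6
  k=2: a=1, p=29, q=7
  k=3: a=2, p=83, q=20

83/20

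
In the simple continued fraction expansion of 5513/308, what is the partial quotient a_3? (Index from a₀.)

5513 = 17·308 + 277   →  a_0 = 17
308 = 1·277 + 31   →  a_1 = 1
277 = 8·31 + 29   →  a_2 = 8
31 = 1·29 + 2   →  a_3 = 1

1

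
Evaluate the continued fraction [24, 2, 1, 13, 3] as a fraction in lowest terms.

Fold from the inside: start with 3/1.
  13 + 1/3 = 40/3
  1 + 3/40 = 43/40
  2 + 40/43 = 126/43
  24 + 43/126 = 3067/126

3067/126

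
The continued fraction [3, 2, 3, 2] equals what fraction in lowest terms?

Fold from the inside: start with 2/1.
  3 + 1/2 = 7/2
  2 + 2/7 = 16/7
  3 + 7/16 = 55/16

55/16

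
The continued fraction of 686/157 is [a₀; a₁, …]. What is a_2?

686 = 4·157 + 58   →  a_0 = 4
157 = 2·58 + 41   →  a_1 = 2
58 = 1·41 + 17   →  a_2 = 1

1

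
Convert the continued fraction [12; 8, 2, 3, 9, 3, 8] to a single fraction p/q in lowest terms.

Using pₖ = aₖpₖ₋₁ + pₖ₋₂ and qₖ = aₖqₖ₋₁ + qₖ₋₂:
  k=0: a=12, p=12, q=1
  k=1: a=8, p=97, q=8
  k=2: a=2, p=206, q=17
  k=3: a=3, p=715, q=59
  k=4: a=9, p=6641, q=548
  k=5: a=3, p=20638, q=1703
  k=6: a=8, p=171745, q=14172

171745/14172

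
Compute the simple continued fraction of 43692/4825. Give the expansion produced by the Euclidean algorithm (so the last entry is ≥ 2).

[9; 18, 14, 19]

43692 = 9*4825 + 267
4825 = 18*267 + 19
267 = 14*19 + 1
19 = 19*1 + 0  (stop)
So 43692/4825 = [9; 18, 14, 19].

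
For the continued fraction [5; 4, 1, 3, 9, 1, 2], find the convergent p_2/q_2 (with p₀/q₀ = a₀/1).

26/5

Using pₖ = aₖpₖ₋₁ + pₖ₋₂, qₖ = aₖqₖ₋₁ + qₖ₋₂ (with p₋₁=1, p₋₂=0, q₋₁=0, q₋₂=1):
  k=0: a=5, p=5, q=1
  k=1: a=4, p=21, q=4
  k=2: a=1, p=26, q=5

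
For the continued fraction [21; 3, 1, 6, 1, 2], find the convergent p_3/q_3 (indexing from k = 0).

574/27

Using pₖ = aₖpₖ₋₁ + pₖ₋₂, qₖ = aₖqₖ₋₁ + qₖ₋₂ (with p₋₁=1, p₋₂=0, q₋₁=0, q₋₂=1):
  k=0: a=21, p=21, q=1
  k=1: a=3, p=64, q=3
  k=2: a=1, p=85, q=4
  k=3: a=6, p=574, q=27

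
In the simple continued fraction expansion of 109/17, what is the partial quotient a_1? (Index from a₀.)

109 = 6·17 + 7   →  a_0 = 6
17 = 2·7 + 3   →  a_1 = 2

2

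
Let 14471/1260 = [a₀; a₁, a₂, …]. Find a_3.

12

14471 = 11·1260 + 611   →  a_0 = 11
1260 = 2·611 + 38   →  a_1 = 2
611 = 16·38 + 3   →  a_2 = 16
38 = 12·3 + 2   →  a_3 = 12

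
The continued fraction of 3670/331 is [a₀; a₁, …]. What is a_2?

2

3670 = 11·331 + 29   →  a_0 = 11
331 = 11·29 + 12   →  a_1 = 11
29 = 2·12 + 5   →  a_2 = 2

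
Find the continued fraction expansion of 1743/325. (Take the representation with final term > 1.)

1743 = 5·325 + 118
325 = 2·118 + 89
118 = 1·89 + 29
89 = 3·29 + 2
29 = 14·2 + 1
2 = 2·1 + 0  (stop)
So 1743/325 = [5; 2, 1, 3, 14, 2].

[5; 2, 1, 3, 14, 2]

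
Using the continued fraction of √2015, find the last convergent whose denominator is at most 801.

35911/800

√2015 = [44; 1, 7, 1, 88, …] (period length 4).
Convergents:
  p_0/q_0 = 44/1
  p_1/q_1 = 45/1
  p_2/q_2 = 359/8
  p_3/q_3 = 404/9
  p_4/q_4 = 35911/800
  p_5/q_5 = 36315/809
q_4 = 800 ≤ 801 < 809 = q_5, so the answer is 35911/800.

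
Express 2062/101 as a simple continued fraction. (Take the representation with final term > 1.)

[20; 2, 2, 2, 8]

2062 = 20×101 + 42
101 = 2×42 + 17
42 = 2×17 + 8
17 = 2×8 + 1
8 = 8×1 + 0  (stop)
So 2062/101 = [20; 2, 2, 2, 8].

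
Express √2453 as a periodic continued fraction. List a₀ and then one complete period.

a₀ = ⌊√2453⌋ = 49.
With m₀=0, d₀=1 and mₖ₊₁ = dₖaₖ − mₖ, dₖ₊₁ = (n − mₖ₊₁²)/dₖ, aₖ₊₁ = ⌊(a₀+mₖ₊₁)/dₖ₊₁⌋:
  k=1: m=49, d=52, a=1
  k=2: m=3, d=47, a=1
  k=3: m=44, d=11, a=8
  k=4: m=44, d=47, a=1
  k=5: m=3, d=52, a=1
  k=6: m=49, d=1, a=98
d=1 and a=2a₀=98 at k=6, so the next step gives (m, d) = (49, 52) again — its k=1 value — and the period has length 6.

[49; 1, 1, 8, 1, 1, 98]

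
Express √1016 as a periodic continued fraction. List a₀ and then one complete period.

[31; 1, 6, 1, 62]

a₀ = ⌊√1016⌋ = 31.
With m₀=0, d₀=1 and mₖ₊₁ = dₖaₖ − mₖ, dₖ₊₁ = (n − mₖ₊₁²)/dₖ, aₖ₊₁ = ⌊(a₀+mₖ₊₁)/dₖ₊₁⌋:
  k=1: m=31, d=55, a=1
  k=2: m=24, d=8, a=6
  k=3: m=24, d=55, a=1
  k=4: m=31, d=1, a=62
d=1 and a=2a₀=62 at k=4, so the next step gives (m, d) = (31, 55) again — its k=1 value — and the period has length 4.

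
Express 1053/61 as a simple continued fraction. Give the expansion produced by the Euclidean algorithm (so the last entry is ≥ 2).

[17; 3, 1, 4, 3]

1053 = 17·61 + 16
61 = 3·16 + 13
16 = 1·13 + 3
13 = 4·3 + 1
3 = 3·1 + 0  (stop)
So 1053/61 = [17; 3, 1, 4, 3].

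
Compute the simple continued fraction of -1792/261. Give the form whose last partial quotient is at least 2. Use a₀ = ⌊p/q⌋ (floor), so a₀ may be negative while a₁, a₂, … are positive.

[-7; 7, 2, 5, 3]

-1792 = -7·261 + 35
261 = 7·35 + 16
35 = 2·16 + 3
16 = 5·3 + 1
3 = 3·1 + 0  (stop)
So -1792/261 = [-7; 7, 2, 5, 3].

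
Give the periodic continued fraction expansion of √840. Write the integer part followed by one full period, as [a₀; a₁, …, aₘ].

a₀ = ⌊√840⌋ = 28.
With m₀=0, d₀=1 and mₖ₊₁ = dₖaₖ − mₖ, dₖ₊₁ = (n − mₖ₊₁²)/dₖ, aₖ₊₁ = ⌊(a₀+mₖ₊₁)/dₖ₊₁⌋:
  k=1: m=28, d=56, a=1
  k=2: m=28, d=1, a=56
d=1 and a=2a₀=56 at k=2, so the next step gives (m, d) = (28, 56) again — its k=1 value — and the period has length 2.

[28; 1, 56]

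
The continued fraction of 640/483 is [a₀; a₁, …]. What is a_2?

13

640 = 1·483 + 157   →  a_0 = 1
483 = 3·157 + 12   →  a_1 = 3
157 = 13·12 + 1   →  a_2 = 13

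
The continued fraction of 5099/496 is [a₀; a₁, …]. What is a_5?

5099 = 10·496 + 139   →  a_0 = 10
496 = 3·139 + 79   →  a_1 = 3
139 = 1·79 + 60   →  a_2 = 1
79 = 1·60 + 19   →  a_3 = 1
60 = 3·19 + 3   →  a_4 = 3
19 = 6·3 + 1   →  a_5 = 6

6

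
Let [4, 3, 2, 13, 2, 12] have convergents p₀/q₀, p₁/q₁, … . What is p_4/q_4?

836/195

Using pₖ = aₖpₖ₋₁ + pₖ₋₂, qₖ = aₖqₖ₋₁ + qₖ₋₂ (with p₋₁=1, p₋₂=0, q₋₁=0, q₋₂=1):
  k=0: a=4, p=4, q=1
  k=1: a=3, p=13, q=3
  k=2: a=2, p=30, q=7
  k=3: a=13, p=403, q=94
  k=4: a=2, p=836, q=195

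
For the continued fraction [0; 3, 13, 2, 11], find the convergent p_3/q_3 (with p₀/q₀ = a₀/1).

27/83

Using pₖ = aₖpₖ₋₁ + pₖ₋₂, qₖ = aₖqₖ₋₁ + qₖ₋₂ (with p₋₁=1, p₋₂=0, q₋₁=0, q₋₂=1):
  k=0: a=0, p=0, q=1
  k=1: a=3, p=1, q=3
  k=2: a=13, p=13, q=40
  k=3: a=2, p=27, q=83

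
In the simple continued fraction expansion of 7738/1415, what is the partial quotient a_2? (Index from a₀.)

7738 = 5·1415 + 663   →  a_0 = 5
1415 = 2·663 + 89   →  a_1 = 2
663 = 7·89 + 40   →  a_2 = 7

7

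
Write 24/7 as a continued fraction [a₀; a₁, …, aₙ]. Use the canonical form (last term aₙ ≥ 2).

24 = 3*7 + 3
7 = 2*3 + 1
3 = 3*1 + 0  (stop)
So 24/7 = [3; 2, 3].

[3; 2, 3]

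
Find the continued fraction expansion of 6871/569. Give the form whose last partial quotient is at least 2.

[12; 13, 4, 3, 3]

6871 = 12×569 + 43
569 = 13×43 + 10
43 = 4×10 + 3
10 = 3×3 + 1
3 = 3×1 + 0  (stop)
So 6871/569 = [12; 13, 4, 3, 3].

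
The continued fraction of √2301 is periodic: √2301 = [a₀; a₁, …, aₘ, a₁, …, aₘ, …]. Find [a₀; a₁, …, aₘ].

a₀ = ⌊√2301⌋ = 47.
With m₀=0, d₀=1 and mₖ₊₁ = dₖaₖ − mₖ, dₖ₊₁ = (n − mₖ₊₁²)/dₖ, aₖ₊₁ = ⌊(a₀+mₖ₊₁)/dₖ₊₁⌋:
  k=1: m=47, d=92, a=1
  k=2: m=45, d=3, a=30
  k=3: m=45, d=92, a=1
  k=4: m=47, d=1, a=94
d=1 and a=2a₀=94 at k=4, so the next step gives (m, d) = (47, 92) again — its k=1 value — and the period has length 4.

[47; 1, 30, 1, 94]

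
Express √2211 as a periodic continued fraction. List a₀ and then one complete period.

[47; 47, 94]

a₀ = ⌊√2211⌋ = 47.
With m₀=0, d₀=1 and mₖ₊₁ = dₖaₖ − mₖ, dₖ₊₁ = (n − mₖ₊₁²)/dₖ, aₖ₊₁ = ⌊(a₀+mₖ₊₁)/dₖ₊₁⌋:
  k=1: m=47, d=2, a=47
  k=2: m=47, d=1, a=94
d=1 and a=2a₀=94 at k=2, so the next step gives (m, d) = (47, 2) again — its k=1 value — and the period has length 2.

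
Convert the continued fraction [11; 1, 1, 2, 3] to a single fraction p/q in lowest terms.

197/17

Using pₖ = aₖpₖ₋₁ + pₖ₋₂ and qₖ = aₖqₖ₋₁ + qₖ₋₂:
  k=0: a=11, p=11, q=1
  k=1: a=1, p=12, q=1
  k=2: a=1, p=23, q=2
  k=3: a=2, p=58, q=5
  k=4: a=3, p=197, q=17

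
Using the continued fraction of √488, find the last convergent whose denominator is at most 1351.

√488 = [22; 11, 44, …] (period length 2).
Convergents:
  p_0/q_0 = 22/1
  p_1/q_1 = 243/11
  p_2/q_2 = 10714/485
  p_3/q_3 = 118097/5346
q_2 = 485 ≤ 1351 < 5346 = q_3, so the answer is 10714/485.

10714/485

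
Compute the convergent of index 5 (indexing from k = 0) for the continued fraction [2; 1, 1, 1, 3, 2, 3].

66/25

Using pₖ = aₖpₖ₋₁ + pₖ₋₂, qₖ = aₖqₖ₋₁ + qₖ₋₂ (with p₋₁=1, p₋₂=0, q₋₁=0, q₋₂=1):
  k=0: a=2, p=2, q=1
  k=1: a=1, p=3, q=1
  k=2: a=1, p=5, q=2
  k=3: a=1, p=8, q=3
  k=4: a=3, p=29, q=11
  k=5: a=2, p=66, q=25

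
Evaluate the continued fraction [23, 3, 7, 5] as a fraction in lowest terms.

Fold from the inside: start with 5/1.
  7 + 1/5 = 36/5
  3 + 5/36 = 113/36
  23 + 36/113 = 2635/113

2635/113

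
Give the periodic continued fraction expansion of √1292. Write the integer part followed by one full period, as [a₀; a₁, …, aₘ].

a₀ = ⌊√1292⌋ = 35.

[35; 1, 16, 1, 70]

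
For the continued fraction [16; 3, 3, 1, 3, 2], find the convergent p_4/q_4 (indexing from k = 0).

Using pₖ = aₖpₖ₋₁ + pₖ₋₂, qₖ = aₖqₖ₋₁ + qₖ₋₂ (with p₋₁=1, p₋₂=0, q₋₁=0, q₋₂=1):
  k=0: a=16, p=16, q=1
  k=1: a=3, p=49, q=3
  k=2: a=3, p=163, q=10
  k=3: a=1, p=212, q=13
  k=4: a=3, p=799, q=49

799/49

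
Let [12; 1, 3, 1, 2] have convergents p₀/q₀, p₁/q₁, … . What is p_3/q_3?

64/5

Using pₖ = aₖpₖ₋₁ + pₖ₋₂, qₖ = aₖqₖ₋₁ + qₖ₋₂ (with p₋₁=1, p₋₂=0, q₋₁=0, q₋₂=1):
  k=0: a=12, p=12, q=1
  k=1: a=1, p=13, q=1
  k=2: a=3, p=51, q=4
  k=3: a=1, p=64, q=5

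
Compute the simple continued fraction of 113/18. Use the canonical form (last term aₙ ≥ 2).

[6; 3, 1, 1, 2]

113 = 6×18 + 5
18 = 3×5 + 3
5 = 1×3 + 2
3 = 1×2 + 1
2 = 2×1 + 0  (stop)
So 113/18 = [6; 3, 1, 1, 2].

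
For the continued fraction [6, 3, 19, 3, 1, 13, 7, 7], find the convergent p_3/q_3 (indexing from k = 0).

Using pₖ = aₖpₖ₋₁ + pₖ₋₂, qₖ = aₖqₖ₋₁ + qₖ₋₂ (with p₋₁=1, p₋₂=0, q₋₁=0, q₋₂=1):
  k=0: a=6, p=6, q=1
  k=1: a=3, p=19, q=3
  k=2: a=19, p=367, q=58
  k=3: a=3, p=1120, q=177

1120/177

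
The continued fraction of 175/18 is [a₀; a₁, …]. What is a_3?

1

175 = 9·18 + 13   →  a_0 = 9
18 = 1·13 + 5   →  a_1 = 1
13 = 2·5 + 3   →  a_2 = 2
5 = 1·3 + 2   →  a_3 = 1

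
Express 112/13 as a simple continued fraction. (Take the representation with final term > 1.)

112 = 8·13 + 8
13 = 1·8 + 5
8 = 1·5 + 3
5 = 1·3 + 2
3 = 1·2 + 1
2 = 2·1 + 0  (stop)
So 112/13 = [8; 1, 1, 1, 1, 2].

[8; 1, 1, 1, 1, 2]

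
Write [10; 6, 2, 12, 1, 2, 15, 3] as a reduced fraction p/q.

244485/24077

Using pₖ = aₖpₖ₋₁ + pₖ₋₂ and qₖ = aₖqₖ₋₁ + qₖ₋₂:
  k=0: a=10, p=10, q=1
  k=1: a=6, p=61, q=6
  k=2: a=2, p=132, q=13
  k=3: a=12, p=1645, q=162
  k=4: a=1, p=1777, q=175
  k=5: a=2, p=5199, q=512
  k=6: a=15, p=79762, q=7855
  k=7: a=3, p=244485, q=24077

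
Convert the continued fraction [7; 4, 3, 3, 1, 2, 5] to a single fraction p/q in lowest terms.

6010/831

Fold from the inside: start with 5/1.
  2 + 1/5 = 11/5
  1 + 5/11 = 16/11
  3 + 11/16 = 59/16
  3 + 16/59 = 193/59
  4 + 59/193 = 831/193
  7 + 193/831 = 6010/831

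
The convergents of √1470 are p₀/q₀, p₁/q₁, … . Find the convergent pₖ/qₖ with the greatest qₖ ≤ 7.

115/3

√1470 = [38; 2, 1, 14, 1, 2, 76, …] (period length 6).
Convergents:
  p_0/q_0 = 38/1
  p_1/q_1 = 77/2
  p_2/q_2 = 115/3
  p_3/q_3 = 1687/44
q_2 = 3 ≤ 7 < 44 = q_3, so the answer is 115/3.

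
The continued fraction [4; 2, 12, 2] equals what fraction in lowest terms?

233/52

Fold from the inside: start with 2/1.
  12 + 1/2 = 25/2
  2 + 2/25 = 52/25
  4 + 25/52 = 233/52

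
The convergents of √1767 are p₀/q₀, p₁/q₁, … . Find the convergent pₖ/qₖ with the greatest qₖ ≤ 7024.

98910/2353

√1767 = [42; 28, 84, …] (period length 2).
Convergents:
  p_0/q_0 = 42/1
  p_1/q_1 = 1177/28
  p_2/q_2 = 98910/2353
  p_3/q_3 = 2770657/65912
q_2 = 2353 ≤ 7024 < 65912 = q_3, so the answer is 98910/2353.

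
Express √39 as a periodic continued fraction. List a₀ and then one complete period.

[6; 4, 12]

a₀ = ⌊√39⌋ = 6.
With m₀=0, d₀=1 and mₖ₊₁ = dₖaₖ − mₖ, dₖ₊₁ = (n − mₖ₊₁²)/dₖ, aₖ₊₁ = ⌊(a₀+mₖ₊₁)/dₖ₊₁⌋:
  k=1: m=6, d=3, a=4
  k=2: m=6, d=1, a=12
d=1 and a=2a₀=12 at k=2, so the next step gives (m, d) = (6, 3) again — its k=1 value — and the period has length 2.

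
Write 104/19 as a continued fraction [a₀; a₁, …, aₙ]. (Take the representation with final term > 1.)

[5; 2, 9]

104 = 5*19 + 9
19 = 2*9 + 1
9 = 9*1 + 0  (stop)
So 104/19 = [5; 2, 9].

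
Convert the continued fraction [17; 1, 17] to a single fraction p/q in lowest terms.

323/18

Fold from the inside: start with 17/1.
  1 + 1/17 = 18/17
  17 + 17/18 = 323/18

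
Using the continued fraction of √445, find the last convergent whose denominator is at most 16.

√445 = [21; 10, 1, 1, 10, 42, …] (period length 5).
Convergents:
  p_0/q_0 = 21/1
  p_1/q_1 = 211/10
  p_2/q_2 = 232/11
  p_3/q_3 = 443/21
q_2 = 11 ≤ 16 < 21 = q_3, so the answer is 232/11.

232/11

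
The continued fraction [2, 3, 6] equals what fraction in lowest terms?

44/19

Fold from the inside: start with 6/1.
  3 + 1/6 = 19/6
  2 + 6/19 = 44/19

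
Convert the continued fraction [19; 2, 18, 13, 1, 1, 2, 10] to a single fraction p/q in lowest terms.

511775/26263

Using pₖ = aₖpₖ₋₁ + pₖ₋₂ and qₖ = aₖqₖ₋₁ + qₖ₋₂:
  k=0: a=19, p=19, q=1
  k=1: a=2, p=39, q=2
  k=2: a=18, p=721, q=37
  k=3: a=13, p=9412, q=483
  k=4: a=1, p=10133, q=520
  k=5: a=1, p=19545, q=1003
  k=6: a=2, p=49223, q=2526
  k=7: a=10, p=511775, q=26263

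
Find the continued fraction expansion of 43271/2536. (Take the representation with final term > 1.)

[17; 15, 1, 18, 1, 7]

43271 = 17×2536 + 159
2536 = 15×159 + 151
159 = 1×151 + 8
151 = 18×8 + 7
8 = 1×7 + 1
7 = 7×1 + 0  (stop)
So 43271/2536 = [17; 15, 1, 18, 1, 7].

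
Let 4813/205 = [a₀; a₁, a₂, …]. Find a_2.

4813 = 23·205 + 98   →  a_0 = 23
205 = 2·98 + 9   →  a_1 = 2
98 = 10·9 + 8   →  a_2 = 10

10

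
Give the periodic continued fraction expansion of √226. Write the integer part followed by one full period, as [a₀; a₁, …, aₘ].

[15; 30]

a₀ = ⌊√226⌋ = 15.
With m₀=0, d₀=1 and mₖ₊₁ = dₖaₖ − mₖ, dₖ₊₁ = (n − mₖ₊₁²)/dₖ, aₖ₊₁ = ⌊(a₀+mₖ₊₁)/dₖ₊₁⌋:
  k=1: m=15, d=1, a=30
d=1 and a=2a₀=30 at k=1, so the next step gives (m, d) = (15, 1) again — its k=1 value — and the period has length 1.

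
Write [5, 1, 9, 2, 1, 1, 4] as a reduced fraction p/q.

1411/239

Using pₖ = aₖpₖ₋₁ + pₖ₋₂ and qₖ = aₖqₖ₋₁ + qₖ₋₂:
  k=0: a=5, p=5, q=1
  k=1: a=1, p=6, q=1
  k=2: a=9, p=59, q=10
  k=3: a=2, p=124, q=21
  k=4: a=1, p=183, q=31
  k=5: a=1, p=307, q=52
  k=6: a=4, p=1411, q=239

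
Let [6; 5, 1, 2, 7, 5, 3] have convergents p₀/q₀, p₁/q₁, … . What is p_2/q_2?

Using pₖ = aₖpₖ₋₁ + pₖ₋₂, qₖ = aₖqₖ₋₁ + qₖ₋₂ (with p₋₁=1, p₋₂=0, q₋₁=0, q₋₂=1):
  k=0: a=6, p=6, q=1
  k=1: a=5, p=31, q=5
  k=2: a=1, p=37, q=6

37/6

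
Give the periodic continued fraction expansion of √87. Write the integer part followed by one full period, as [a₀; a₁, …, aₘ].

[9; 3, 18]

a₀ = ⌊√87⌋ = 9.
With m₀=0, d₀=1 and mₖ₊₁ = dₖaₖ − mₖ, dₖ₊₁ = (n − mₖ₊₁²)/dₖ, aₖ₊₁ = ⌊(a₀+mₖ₊₁)/dₖ₊₁⌋:
  k=1: m=9, d=6, a=3
  k=2: m=9, d=1, a=18
d=1 and a=2a₀=18 at k=2, so the next step gives (m, d) = (9, 6) again — its k=1 value — and the period has length 2.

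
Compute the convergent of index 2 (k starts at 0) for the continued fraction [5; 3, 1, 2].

21/4

Using pₖ = aₖpₖ₋₁ + pₖ₋₂, qₖ = aₖqₖ₋₁ + qₖ₋₂ (with p₋₁=1, p₋₂=0, q₋₁=0, q₋₂=1):
  k=0: a=5, p=5, q=1
  k=1: a=3, p=16, q=3
  k=2: a=1, p=21, q=4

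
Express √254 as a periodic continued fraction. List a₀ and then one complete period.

a₀ = ⌊√254⌋ = 15.
With m₀=0, d₀=1 and mₖ₊₁ = dₖaₖ − mₖ, dₖ₊₁ = (n − mₖ₊₁²)/dₖ, aₖ₊₁ = ⌊(a₀+mₖ₊₁)/dₖ₊₁⌋:
  k=1: m=15, d=29, a=1
  k=2: m=14, d=2, a=14
  k=3: m=14, d=29, a=1
  k=4: m=15, d=1, a=30
d=1 and a=2a₀=30 at k=4, so the next step gives (m, d) = (15, 29) again — its k=1 value — and the period has length 4.

[15; 1, 14, 1, 30]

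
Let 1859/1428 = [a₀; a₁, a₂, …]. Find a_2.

1859 = 1·1428 + 431   →  a_0 = 1
1428 = 3·431 + 135   →  a_1 = 3
431 = 3·135 + 26   →  a_2 = 3

3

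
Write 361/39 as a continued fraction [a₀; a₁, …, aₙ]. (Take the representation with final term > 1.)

[9; 3, 1, 9]

361 = 9×39 + 10
39 = 3×10 + 9
10 = 1×9 + 1
9 = 9×1 + 0  (stop)
So 361/39 = [9; 3, 1, 9].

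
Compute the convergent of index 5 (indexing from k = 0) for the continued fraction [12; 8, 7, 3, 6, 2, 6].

Using pₖ = aₖpₖ₋₁ + pₖ₋₂, qₖ = aₖqₖ₋₁ + qₖ₋₂ (with p₋₁=1, p₋₂=0, q₋₁=0, q₋₂=1):
  k=0: a=12, p=12, q=1
  k=1: a=8, p=97, q=8
  k=2: a=7, p=691, q=57
  k=3: a=3, p=2170, q=179
  k=4: a=6, p=13711, q=1131
  k=5: a=2, p=29592, q=2441

29592/2441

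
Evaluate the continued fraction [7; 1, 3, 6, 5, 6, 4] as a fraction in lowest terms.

25801/3325

Fold from the inside: start with 4/1.
  6 + 1/4 = 25/4
  5 + 4/25 = 129/25
  6 + 25/129 = 799/129
  3 + 129/799 = 2526/799
  1 + 799/2526 = 3325/2526
  7 + 2526/3325 = 25801/3325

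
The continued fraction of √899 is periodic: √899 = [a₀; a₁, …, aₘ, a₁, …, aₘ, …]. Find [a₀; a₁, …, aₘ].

a₀ = ⌊√899⌋ = 29.
With m₀=0, d₀=1 and mₖ₊₁ = dₖaₖ − mₖ, dₖ₊₁ = (n − mₖ₊₁²)/dₖ, aₖ₊₁ = ⌊(a₀+mₖ₊₁)/dₖ₊₁⌋:
  k=1: m=29, d=58, a=1
  k=2: m=29, d=1, a=58
d=1 and a=2a₀=58 at k=2, so the next step gives (m, d) = (29, 58) again — its k=1 value — and the period has length 2.

[29; 1, 58]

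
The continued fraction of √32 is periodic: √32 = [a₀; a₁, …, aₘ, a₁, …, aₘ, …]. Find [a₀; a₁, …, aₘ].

a₀ = ⌊√32⌋ = 5.
With m₀=0, d₀=1 and mₖ₊₁ = dₖaₖ − mₖ, dₖ₊₁ = (n − mₖ₊₁²)/dₖ, aₖ₊₁ = ⌊(a₀+mₖ₊₁)/dₖ₊₁⌋:
  k=1: m=5, d=7, a=1
  k=2: m=2, d=4, a=1
  k=3: m=2, d=7, a=1
  k=4: m=5, d=1, a=10
d=1 and a=2a₀=10 at k=4, so the next step gives (m, d) = (5, 7) again — its k=1 value — and the period has length 4.

[5; 1, 1, 1, 10]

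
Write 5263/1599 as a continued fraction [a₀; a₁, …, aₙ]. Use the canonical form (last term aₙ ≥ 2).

[3; 3, 2, 3, 7, 9]

5263 = 3*1599 + 466
1599 = 3*466 + 201
466 = 2*201 + 64
201 = 3*64 + 9
64 = 7*9 + 1
9 = 9*1 + 0  (stop)
So 5263/1599 = [3; 3, 2, 3, 7, 9].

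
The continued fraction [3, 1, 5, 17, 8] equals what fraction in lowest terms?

3183/830

Using pₖ = aₖpₖ₋₁ + pₖ₋₂ and qₖ = aₖqₖ₋₁ + qₖ₋₂:
  k=0: a=3, p=3, q=1
  k=1: a=1, p=4, q=1
  k=2: a=5, p=23, q=6
  k=3: a=17, p=395, q=103
  k=4: a=8, p=3183, q=830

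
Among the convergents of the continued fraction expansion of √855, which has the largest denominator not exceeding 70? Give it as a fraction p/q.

731/25

√855 = [29; 4, 6, 4, 58, …] (period length 4).
Convergents:
  p_0/q_0 = 29/1
  p_1/q_1 = 117/4
  p_2/q_2 = 731/25
  p_3/q_3 = 3041/104
q_2 = 25 ≤ 70 < 104 = q_3, so the answer is 731/25.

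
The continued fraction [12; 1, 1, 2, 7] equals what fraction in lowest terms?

Using pₖ = aₖpₖ₋₁ + pₖ₋₂ and qₖ = aₖqₖ₋₁ + qₖ₋₂:
  k=0: a=12, p=12, q=1
  k=1: a=1, p=13, q=1
  k=2: a=1, p=25, q=2
  k=3: a=2, p=63, q=5
  k=4: a=7, p=466, q=37

466/37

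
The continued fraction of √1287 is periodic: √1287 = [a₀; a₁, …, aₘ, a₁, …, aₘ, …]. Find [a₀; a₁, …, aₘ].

[35; 1, 6, 1, 70]

a₀ = ⌊√1287⌋ = 35.
With m₀=0, d₀=1 and mₖ₊₁ = dₖaₖ − mₖ, dₖ₊₁ = (n − mₖ₊₁²)/dₖ, aₖ₊₁ = ⌊(a₀+mₖ₊₁)/dₖ₊₁⌋:
  k=1: m=35, d=62, a=1
  k=2: m=27, d=9, a=6
  k=3: m=27, d=62, a=1
  k=4: m=35, d=1, a=70
d=1 and a=2a₀=70 at k=4, so the next step gives (m, d) = (35, 62) again — its k=1 value — and the period has length 4.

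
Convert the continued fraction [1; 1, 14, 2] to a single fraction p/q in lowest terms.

60/31

Using pₖ = aₖpₖ₋₁ + pₖ₋₂ and qₖ = aₖqₖ₋₁ + qₖ₋₂:
  k=0: a=1, p=1, q=1
  k=1: a=1, p=2, q=1
  k=2: a=14, p=29, q=15
  k=3: a=2, p=60, q=31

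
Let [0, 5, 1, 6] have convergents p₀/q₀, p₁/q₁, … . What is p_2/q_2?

Using pₖ = aₖpₖ₋₁ + pₖ₋₂, qₖ = aₖqₖ₋₁ + qₖ₋₂ (with p₋₁=1, p₋₂=0, q₋₁=0, q₋₂=1):
  k=0: a=0, p=0, q=1
  k=1: a=5, p=1, q=5
  k=2: a=1, p=1, q=6

1/6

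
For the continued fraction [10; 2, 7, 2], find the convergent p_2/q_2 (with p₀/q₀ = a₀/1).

Using pₖ = aₖpₖ₋₁ + pₖ₋₂, qₖ = aₖqₖ₋₁ + qₖ₋₂ (with p₋₁=1, p₋₂=0, q₋₁=0, q₋₂=1):
  k=0: a=10, p=10, q=1
  k=1: a=2, p=21, q=2
  k=2: a=7, p=157, q=15

157/15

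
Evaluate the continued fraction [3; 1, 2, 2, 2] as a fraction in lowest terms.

63/17

Using pₖ = aₖpₖ₋₁ + pₖ₋₂ and qₖ = aₖqₖ₋₁ + qₖ₋₂:
  k=0: a=3, p=3, q=1
  k=1: a=1, p=4, q=1
  k=2: a=2, p=11, q=3
  k=3: a=2, p=26, q=7
  k=4: a=2, p=63, q=17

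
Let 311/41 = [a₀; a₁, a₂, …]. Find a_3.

311 = 7·41 + 24   →  a_0 = 7
41 = 1·24 + 17   →  a_1 = 1
24 = 1·17 + 7   →  a_2 = 1
17 = 2·7 + 3   →  a_3 = 2

2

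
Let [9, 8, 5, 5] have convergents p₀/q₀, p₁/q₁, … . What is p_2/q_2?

374/41

Using pₖ = aₖpₖ₋₁ + pₖ₋₂, qₖ = aₖqₖ₋₁ + qₖ₋₂ (with p₋₁=1, p₋₂=0, q₋₁=0, q₋₂=1):
  k=0: a=9, p=9, q=1
  k=1: a=8, p=73, q=8
  k=2: a=5, p=374, q=41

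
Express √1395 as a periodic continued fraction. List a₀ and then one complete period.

a₀ = ⌊√1395⌋ = 37.
With m₀=0, d₀=1 and mₖ₊₁ = dₖaₖ − mₖ, dₖ₊₁ = (n − mₖ₊₁²)/dₖ, aₖ₊₁ = ⌊(a₀+mₖ₊₁)/dₖ₊₁⌋:
  k=1: m=37, d=26, a=2
  k=2: m=15, d=45, a=1
  k=3: m=30, d=11, a=6
  k=4: m=36, d=9, a=8
  k=5: m=36, d=11, a=6
  k=6: m=30, d=45, a=1
  k=7: m=15, d=26, a=2
  k=8: m=37, d=1, a=74
d=1 and a=2a₀=74 at k=8, so the next step gives (m, d) = (37, 26) again — its k=1 value — and the period has length 8.

[37; 2, 1, 6, 8, 6, 1, 2, 74]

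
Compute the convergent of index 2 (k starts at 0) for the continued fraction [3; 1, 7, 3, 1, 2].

31/8

Using pₖ = aₖpₖ₋₁ + pₖ₋₂, qₖ = aₖqₖ₋₁ + qₖ₋₂ (with p₋₁=1, p₋₂=0, q₋₁=0, q₋₂=1):
  k=0: a=3, p=3, q=1
  k=1: a=1, p=4, q=1
  k=2: a=7, p=31, q=8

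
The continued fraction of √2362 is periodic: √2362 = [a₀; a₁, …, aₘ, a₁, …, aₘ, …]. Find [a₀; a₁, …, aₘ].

a₀ = ⌊√2362⌋ = 48.
With m₀=0, d₀=1 and mₖ₊₁ = dₖaₖ − mₖ, dₖ₊₁ = (n − mₖ₊₁²)/dₖ, aₖ₊₁ = ⌊(a₀+mₖ₊₁)/dₖ₊₁⌋:
  k=1: m=48, d=58, a=1
  k=2: m=10, d=39, a=1
  k=3: m=29, d=39, a=1
  k=4: m=10, d=58, a=1
  k=5: m=48, d=1, a=96
d=1 and a=2a₀=96 at k=5, so the next step gives (m, d) = (48, 58) again — its k=1 value — and the period has length 5.

[48; 1, 1, 1, 1, 96]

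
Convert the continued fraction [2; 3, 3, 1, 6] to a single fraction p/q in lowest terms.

Fold from the inside: start with 6/1.
  1 + 1/6 = 7/6
  3 + 6/7 = 27/7
  3 + 7/27 = 88/27
  2 + 27/88 = 203/88

203/88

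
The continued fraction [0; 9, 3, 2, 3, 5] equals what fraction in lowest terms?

Using pₖ = aₖpₖ₋₁ + pₖ₋₂ and qₖ = aₖqₖ₋₁ + qₖ₋₂:
  k=0: a=0, p=0, q=1
  k=1: a=9, p=1, q=9
  k=2: a=3, p=3, q=28
  k=3: a=2, p=7, q=65
  k=4: a=3, p=24, q=223
  k=5: a=5, p=127, q=1180

127/1180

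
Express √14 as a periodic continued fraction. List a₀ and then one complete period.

[3; 1, 2, 1, 6]

a₀ = ⌊√14⌋ = 3.
With m₀=0, d₀=1 and mₖ₊₁ = dₖaₖ − mₖ, dₖ₊₁ = (n − mₖ₊₁²)/dₖ, aₖ₊₁ = ⌊(a₀+mₖ₊₁)/dₖ₊₁⌋:
  k=1: m=3, d=5, a=1
  k=2: m=2, d=2, a=2
  k=3: m=2, d=5, a=1
  k=4: m=3, d=1, a=6
d=1 and a=2a₀=6 at k=4, so the next step gives (m, d) = (3, 5) again — its k=1 value — and the period has length 4.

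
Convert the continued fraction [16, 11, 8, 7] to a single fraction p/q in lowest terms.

Using pₖ = aₖpₖ₋₁ + pₖ₋₂ and qₖ = aₖqₖ₋₁ + qₖ₋₂:
  k=0: a=16, p=16, q=1
  k=1: a=11, p=177, q=11
  k=2: a=8, p=1432, q=89
  k=3: a=7, p=10201, q=634

10201/634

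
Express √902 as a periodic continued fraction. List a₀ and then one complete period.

a₀ = ⌊√902⌋ = 30.
With m₀=0, d₀=1 and mₖ₊₁ = dₖaₖ − mₖ, dₖ₊₁ = (n − mₖ₊₁²)/dₖ, aₖ₊₁ = ⌊(a₀+mₖ₊₁)/dₖ₊₁⌋:
  k=1: m=30, d=2, a=30
  k=2: m=30, d=1, a=60
d=1 and a=2a₀=60 at k=2, so the next step gives (m, d) = (30, 2) again — its k=1 value — and the period has length 2.

[30; 30, 60]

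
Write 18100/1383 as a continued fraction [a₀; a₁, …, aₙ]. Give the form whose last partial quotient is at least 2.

18100 = 13*1383 + 121
1383 = 11*121 + 52
121 = 2*52 + 17
52 = 3*17 + 1
17 = 17*1 + 0  (stop)
So 18100/1383 = [13; 11, 2, 3, 17].

[13; 11, 2, 3, 17]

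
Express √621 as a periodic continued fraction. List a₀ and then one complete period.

[24; 1, 11, 2, 11, 1, 48]

a₀ = ⌊√621⌋ = 24.
With m₀=0, d₀=1 and mₖ₊₁ = dₖaₖ − mₖ, dₖ₊₁ = (n − mₖ₊₁²)/dₖ, aₖ₊₁ = ⌊(a₀+mₖ₊₁)/dₖ₊₁⌋:
  k=1: m=24, d=45, a=1
  k=2: m=21, d=4, a=11
  k=3: m=23, d=23, a=2
  k=4: m=23, d=4, a=11
  k=5: m=21, d=45, a=1
  k=6: m=24, d=1, a=48
d=1 and a=2a₀=48 at k=6, so the next step gives (m, d) = (24, 45) again — its k=1 value — and the period has length 6.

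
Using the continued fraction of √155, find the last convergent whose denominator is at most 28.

√155 = [12; 2, 4, 2, 24, …] (period length 4).
Convergents:
  p_0/q_0 = 12/1
  p_1/q_1 = 25/2
  p_2/q_2 = 112/9
  p_3/q_3 = 249/20
  p_4/q_4 = 6088/489
q_3 = 20 ≤ 28 < 489 = q_4, so the answer is 249/20.

249/20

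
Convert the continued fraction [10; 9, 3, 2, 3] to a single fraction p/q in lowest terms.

Fold from the inside: start with 3/1.
  2 + 1/3 = 7/3
  3 + 3/7 = 24/7
  9 + 7/24 = 223/24
  10 + 24/223 = 2254/223

2254/223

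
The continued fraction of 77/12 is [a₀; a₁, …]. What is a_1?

2

77 = 6·12 + 5   →  a_0 = 6
12 = 2·5 + 2   →  a_1 = 2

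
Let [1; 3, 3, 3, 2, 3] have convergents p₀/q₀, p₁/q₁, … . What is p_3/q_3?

43/33

Using pₖ = aₖpₖ₋₁ + pₖ₋₂, qₖ = aₖqₖ₋₁ + qₖ₋₂ (with p₋₁=1, p₋₂=0, q₋₁=0, q₋₂=1):
  k=0: a=1, p=1, q=1
  k=1: a=3, p=4, q=3
  k=2: a=3, p=13, q=10
  k=3: a=3, p=43, q=33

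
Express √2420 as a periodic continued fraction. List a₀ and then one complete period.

[49; 5, 5, 1, 18, 1, 5, 5, 98]

a₀ = ⌊√2420⌋ = 49.
With m₀=0, d₀=1 and mₖ₊₁ = dₖaₖ − mₖ, dₖ₊₁ = (n − mₖ₊₁²)/dₖ, aₖ₊₁ = ⌊(a₀+mₖ₊₁)/dₖ₊₁⌋:
  k=1: m=49, d=19, a=5
  k=2: m=46, d=16, a=5
  k=3: m=34, d=79, a=1
  k=4: m=45, d=5, a=18
  k=5: m=45, d=79, a=1
  k=6: m=34, d=16, a=5
  k=7: m=46, d=19, a=5
  k=8: m=49, d=1, a=98
d=1 and a=2a₀=98 at k=8, so the next step gives (m, d) = (49, 19) again — its k=1 value — and the period has length 8.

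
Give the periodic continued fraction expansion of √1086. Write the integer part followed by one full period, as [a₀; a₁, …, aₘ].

[32; 1, 20, 1, 64]

a₀ = ⌊√1086⌋ = 32.
With m₀=0, d₀=1 and mₖ₊₁ = dₖaₖ − mₖ, dₖ₊₁ = (n − mₖ₊₁²)/dₖ, aₖ₊₁ = ⌊(a₀+mₖ₊₁)/dₖ₊₁⌋:
  k=1: m=32, d=62, a=1
  k=2: m=30, d=3, a=20
  k=3: m=30, d=62, a=1
  k=4: m=32, d=1, a=64
d=1 and a=2a₀=64 at k=4, so the next step gives (m, d) = (32, 62) again — its k=1 value — and the period has length 4.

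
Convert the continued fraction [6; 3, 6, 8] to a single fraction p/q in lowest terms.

Using pₖ = aₖpₖ₋₁ + pₖ₋₂ and qₖ = aₖqₖ₋₁ + qₖ₋₂:
  k=0: a=6, p=6, q=1
  k=1: a=3, p=19, q=3
  k=2: a=6, p=120, q=19
  k=3: a=8, p=979, q=155

979/155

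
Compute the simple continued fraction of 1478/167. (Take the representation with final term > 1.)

1478 = 8·167 + 142
167 = 1·142 + 25
142 = 5·25 + 17
25 = 1·17 + 8
17 = 2·8 + 1
8 = 8·1 + 0  (stop)
So 1478/167 = [8; 1, 5, 1, 2, 8].

[8; 1, 5, 1, 2, 8]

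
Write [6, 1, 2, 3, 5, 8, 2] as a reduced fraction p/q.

Using pₖ = aₖpₖ₋₁ + pₖ₋₂ and qₖ = aₖqₖ₋₁ + qₖ₋₂:
  k=0: a=6, p=6, q=1
  k=1: a=1, p=7, q=1
  k=2: a=2, p=20, q=3
  k=3: a=3, p=67, q=10
  k=4: a=5, p=355, q=53
  k=5: a=8, p=2907, q=434
  k=6: a=2, p=6169, q=921

6169/921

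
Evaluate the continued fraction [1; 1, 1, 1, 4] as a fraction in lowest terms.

23/14

Using pₖ = aₖpₖ₋₁ + pₖ₋₂ and qₖ = aₖqₖ₋₁ + qₖ₋₂:
  k=0: a=1, p=1, q=1
  k=1: a=1, p=2, q=1
  k=2: a=1, p=3, q=2
  k=3: a=1, p=5, q=3
  k=4: a=4, p=23, q=14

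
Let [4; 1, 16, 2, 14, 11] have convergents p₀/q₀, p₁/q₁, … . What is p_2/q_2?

Using pₖ = aₖpₖ₋₁ + pₖ₋₂, qₖ = aₖqₖ₋₁ + qₖ₋₂ (with p₋₁=1, p₋₂=0, q₋₁=0, q₋₂=1):
  k=0: a=4, p=4, q=1
  k=1: a=1, p=5, q=1
  k=2: a=16, p=84, q=17

84/17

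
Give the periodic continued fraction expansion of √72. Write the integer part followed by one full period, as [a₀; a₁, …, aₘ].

a₀ = ⌊√72⌋ = 8.
With m₀=0, d₀=1 and mₖ₊₁ = dₖaₖ − mₖ, dₖ₊₁ = (n − mₖ₊₁²)/dₖ, aₖ₊₁ = ⌊(a₀+mₖ₊₁)/dₖ₊₁⌋:
  k=1: m=8, d=8, a=2
  k=2: m=8, d=1, a=16
d=1 and a=2a₀=16 at k=2, so the next step gives (m, d) = (8, 8) again — its k=1 value — and the period has length 2.

[8; 2, 16]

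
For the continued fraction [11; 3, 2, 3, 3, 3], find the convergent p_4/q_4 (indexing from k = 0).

Using pₖ = aₖpₖ₋₁ + pₖ₋₂, qₖ = aₖqₖ₋₁ + qₖ₋₂ (with p₋₁=1, p₋₂=0, q₋₁=0, q₋₂=1):
  k=0: a=11, p=11, q=1
  k=1: a=3, p=34, q=3
  k=2: a=2, p=79, q=7
  k=3: a=3, p=271, q=24
  k=4: a=3, p=892, q=79

892/79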